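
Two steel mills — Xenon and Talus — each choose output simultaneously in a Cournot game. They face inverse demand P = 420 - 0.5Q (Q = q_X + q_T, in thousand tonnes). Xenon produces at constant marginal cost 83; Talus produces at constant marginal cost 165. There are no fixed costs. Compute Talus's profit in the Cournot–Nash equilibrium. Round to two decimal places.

Xenon's profit: π_X = (420 - 0.5Q)q_X - (83q_X). Setting ∂π_X/∂q_X = 0: 337 - q_X - (1/2)(q_T) = 0.
Talus's first-order condition: 255 - q_T - (1/2)(q_X) = 0.
So q_X = (337 - (1/2)q_T) and q_T = (255 - (1/2)q_X).
Substituting one into the other gives q_X = 838/3 and q_T = 346/3.
Price P = 420 - (1/2)·(1184/3) = 668/3.
Talus's profit: (668/3 - 165)·(346/3) = 6650.8889.

6650.89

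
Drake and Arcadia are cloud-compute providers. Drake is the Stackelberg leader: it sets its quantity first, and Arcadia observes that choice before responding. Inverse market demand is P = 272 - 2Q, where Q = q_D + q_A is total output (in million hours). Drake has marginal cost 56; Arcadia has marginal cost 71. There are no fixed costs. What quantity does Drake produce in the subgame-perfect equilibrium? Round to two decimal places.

The follower Arcadia best-responds to any q_D: π_A = (272 - 2Q)q_A - 71q_A.
∂π_A/∂q_A = 201 - 2q_D - 4q_A = 0 gives the reaction function q_A = (201 - 2q_D)/4.
The leader anticipates this reaction. Substituting into P = 272 - 2Q gives P = 343/2 - q_D, so π_D = (343/2 - q_D)q_D - 56q_D.
Leader FOC: 231/2 - 2q_D = 0, so q_D = 231/4.
Then q_A = (201 - 2·(231/4))/4 = 171/8.

57.75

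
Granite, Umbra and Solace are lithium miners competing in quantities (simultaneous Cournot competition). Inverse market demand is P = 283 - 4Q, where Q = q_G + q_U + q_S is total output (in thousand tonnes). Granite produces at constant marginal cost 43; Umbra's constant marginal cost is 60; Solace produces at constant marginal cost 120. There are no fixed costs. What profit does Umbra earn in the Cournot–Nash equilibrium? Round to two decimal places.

1105.56

Granite's profit: π_G = (283 - 4Q)q_G - (43q_G). Setting ∂π_G/∂q_G = 0: 240 - 8q_G - 4(q_U + q_S) = 0.
Umbra's first-order condition: 223 - 8q_U - 4(q_G + q_S) = 0.
Solace's profit: π_S = (283 - 4Q)q_S - (120q_S). Setting ∂π_S/∂q_S = 0: 163 - 8q_S - 4(q_G + q_U) = 0.
Adding the 3 first-order conditions: 626 − 16Q = 0, so Q = 313/8.
Back-substituting: q_G = (240 − 313/2)/4 = 167/8, q_U = (223 − 313/2)/4 = 133/8, q_S = (163 − 313/2)/4 = 13/8.
Price P = 283 - 4·(313/8) = 253/2.
Umbra's profit: (253/2 - 60)·(133/8) = 1105.5625.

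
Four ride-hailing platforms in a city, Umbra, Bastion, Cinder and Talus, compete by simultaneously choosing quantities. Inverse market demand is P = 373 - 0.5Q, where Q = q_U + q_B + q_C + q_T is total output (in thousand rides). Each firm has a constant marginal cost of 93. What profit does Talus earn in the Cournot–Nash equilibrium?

6272

A representative firm's profit is π_i = q_i(373 - 0.5Q) - 93q_i.
Setting ∂π_i/∂q_i = 0 with rivals' quantities fixed: 280 - q_i - (1/2)·Σ_{j≠i} q_j = 0.
By symmetry each firm produces the same amount; substituting Σ_{j≠i} q_j = 3q_i yields q_i = 280/(5/2) = 112.
Price P = 373 - (1/2)·448 = 149.
Talus's profit: (149 - 93)·112 = 6272.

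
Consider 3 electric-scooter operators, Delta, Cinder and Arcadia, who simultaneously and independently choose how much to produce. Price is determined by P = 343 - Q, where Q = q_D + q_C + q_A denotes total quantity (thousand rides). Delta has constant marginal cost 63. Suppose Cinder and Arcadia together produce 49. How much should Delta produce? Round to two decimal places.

115.50

With rivals' combined output fixed at 49, Delta's profit is π_D = (343 - 49 - q_D)q_D - (63q_D) = (294 - q_D)q_D - (63q_D).
∂π_D/∂q_D = 231 - 2q_D = 0, so q_D = 231/2.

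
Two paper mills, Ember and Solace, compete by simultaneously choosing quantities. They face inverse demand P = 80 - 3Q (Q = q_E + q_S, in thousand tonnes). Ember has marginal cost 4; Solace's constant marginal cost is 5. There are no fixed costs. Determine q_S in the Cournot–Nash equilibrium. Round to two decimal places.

Ember's profit: π_E = (80 - 3Q)q_E - (4q_E). Setting ∂π_E/∂q_E = 0: 76 - 6q_E - 3(q_S) = 0.
Solace's first-order condition: 75 - 6q_S - 3(q_E) = 0.
Rearranging gives the reaction functions q_E = (76 - 3q_S)/6 and q_S = (75 - 3q_E)/6.
Solving the pair: q_E = 77/9, q_S = 74/9.

8.22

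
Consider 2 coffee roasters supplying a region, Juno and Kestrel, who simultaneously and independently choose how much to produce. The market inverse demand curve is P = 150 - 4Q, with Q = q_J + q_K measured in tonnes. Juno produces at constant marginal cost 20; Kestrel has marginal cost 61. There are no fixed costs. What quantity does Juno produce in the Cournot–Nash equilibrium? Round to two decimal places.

14.25

Juno's profit: π_J = (150 - 4Q)q_J - (20q_J). Setting ∂π_J/∂q_J = 0: 130 - 8q_J - 4(q_K) = 0.
Kestrel's first-order condition: 89 - 8q_K - 4(q_J) = 0.
Rearranging gives the reaction functions q_J = (130 - 4q_K)/8 and q_K = (89 - 4q_J)/8.
Solving the pair: q_J = 57/4, q_K = 4.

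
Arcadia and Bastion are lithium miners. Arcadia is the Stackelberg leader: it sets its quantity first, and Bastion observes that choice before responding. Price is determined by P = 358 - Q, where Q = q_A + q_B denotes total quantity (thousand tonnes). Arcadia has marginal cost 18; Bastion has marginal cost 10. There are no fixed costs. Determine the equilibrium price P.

The follower Bastion best-responds to any q_A: π_B = (358 - Q)q_B - 10q_B.
∂π_B/∂q_B = 348 - q_A - 2q_B = 0 gives the reaction function q_B = (348 - q_A)/2.
The leader anticipates this reaction. Substituting into P = 358 - Q gives P = 184 - (1/2)q_A, so π_A = (184 - (1/2)q_A)q_A - 18q_A.
The leader's first-order condition 166 - q_A = 0 yields q_A = 166.
Then q_B = (348 - 166)/2 = 91.
Total output Q = 257, so price P = 358 - 257 = 101.

101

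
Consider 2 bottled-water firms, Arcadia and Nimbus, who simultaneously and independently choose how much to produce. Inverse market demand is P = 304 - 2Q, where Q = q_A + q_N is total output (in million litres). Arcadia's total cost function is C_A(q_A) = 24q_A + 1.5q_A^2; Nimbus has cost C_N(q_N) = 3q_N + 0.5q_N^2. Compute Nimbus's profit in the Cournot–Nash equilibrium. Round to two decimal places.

6225.83

Arcadia's profit: π_A = (304 - 2Q)q_A - (24q_A + (3/2)q_A²). Setting ∂π_A/∂q_A = 0: 280 - 7q_A - 2(q_N) = 0.
Nimbus's profit: π_N = (304 - 2Q)q_N - (3q_N + (1/2)q_N²). Setting ∂π_N/∂q_N = 0: 301 - 5q_N - 2(q_A) = 0.
So q_A = (280 - 2q_N)/7 and q_N = (301 - 2q_A)/5.
Solving the pair: q_A = 798/31, q_N = 1547/31.
Price P = 304 - 2·75.6452 = 152.7097.
Nimbus's profit: 152.7097·(1547/31) - 3·(1547/31) - (1/2)(1547/31)² = 6225.8299.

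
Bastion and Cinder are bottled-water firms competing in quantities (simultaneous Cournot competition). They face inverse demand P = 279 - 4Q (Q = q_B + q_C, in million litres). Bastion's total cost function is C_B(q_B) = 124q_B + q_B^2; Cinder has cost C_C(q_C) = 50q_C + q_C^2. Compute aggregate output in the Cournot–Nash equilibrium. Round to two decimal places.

Bastion's profit: π_B = (279 - 4Q)q_B - (124q_B + q_B²). Setting ∂π_B/∂q_B = 0: 155 - 10q_B - 4(q_C) = 0.
Cinder's first-order condition: 229 - 10q_C - 4(q_B) = 0.
So q_B = (155 - 4q_C)/10 and q_C = (229 - 4q_B)/10.
Substituting one into the other gives q_B = 317/42 and q_C = 835/42.
Total output Q = 317/42 + 835/42 = 192/7.

27.43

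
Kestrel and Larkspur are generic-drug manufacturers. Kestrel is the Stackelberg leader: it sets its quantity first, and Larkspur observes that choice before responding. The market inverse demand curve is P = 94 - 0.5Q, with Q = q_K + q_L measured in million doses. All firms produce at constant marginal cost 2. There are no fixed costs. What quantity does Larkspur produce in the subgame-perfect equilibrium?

Solve by backward induction. Given q_K, the follower Larkspur maximises π_L = (94 - (1/2)q_K - (1/2)q_L)q_L - 2q_L.
∂π_L/∂q_L = 92 - (1/2)q_K - q_L = 0 gives the reaction function q_L = (92 - (1/2)q_K).
Kestrel substitutes q_L(q_K) into its own profit: π_K = q_K(94 - (1/2)q_K - (92 - (1/2)q_K)/2) - 2q_K = (48 - (1/4)q_K)q_K - 2q_K.
Leader FOC: 46 - (1/2)q_K = 0, so q_K = 92.
Then q_L = (92 - (1/2)·92) = 46.

46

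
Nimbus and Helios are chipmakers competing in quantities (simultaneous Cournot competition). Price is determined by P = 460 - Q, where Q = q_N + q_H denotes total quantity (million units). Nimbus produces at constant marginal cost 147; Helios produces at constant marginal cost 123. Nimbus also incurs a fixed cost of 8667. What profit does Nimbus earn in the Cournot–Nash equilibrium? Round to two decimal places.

Nimbus's profit: π_N = (460 - Q)q_N - (147q_N). Setting ∂π_N/∂q_N = 0: 313 - 2q_N - (q_H) = 0.
Helios's profit: π_H = (460 - Q)q_H - (123q_H). Setting ∂π_H/∂q_H = 0: 337 - 2q_H - (q_N) = 0.
Rearranging gives the reaction functions q_N = (313 - q_H)/2 and q_H = (337 - q_N)/2.
Solving the pair: q_N = 289/3, q_H = 361/3.
Price P = 460 - 650/3 = 730/3.
Nimbus's profit: (730/3 - 147)·(289/3) - 8667 = 613.1111.

613.11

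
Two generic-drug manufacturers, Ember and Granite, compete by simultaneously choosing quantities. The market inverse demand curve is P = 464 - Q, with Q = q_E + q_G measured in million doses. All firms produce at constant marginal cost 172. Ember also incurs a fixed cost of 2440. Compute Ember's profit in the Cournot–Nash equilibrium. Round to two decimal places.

7033.78

A representative firm's profit is π_i = q_i(464 - Q) - 172q_i.
First-order condition (treating rivals' output as given): 292 - 2q_i - q_j = 0.
With identical firms every q_j equals q_i, so q_j = q_i and 292 = 3q_i, giving q_i = 292/3.
Price P = 464 - 584/3 = 808/3.
Ember's profit: (808/3 - 172)·(292/3) - 2440 = 7033.7778.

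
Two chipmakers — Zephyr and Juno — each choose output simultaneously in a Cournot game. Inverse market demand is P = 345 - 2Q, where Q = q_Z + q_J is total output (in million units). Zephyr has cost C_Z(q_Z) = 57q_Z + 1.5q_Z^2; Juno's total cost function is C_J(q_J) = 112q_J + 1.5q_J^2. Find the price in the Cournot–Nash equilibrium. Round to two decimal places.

229.22

Zephyr's profit: π_Z = (345 - 2Q)q_Z - (57q_Z + (3/2)q_Z²). Setting ∂π_Z/∂q_Z = 0: 288 - 7q_Z - 2(q_J) = 0.
Juno's profit: π_J = (345 - 2Q)q_J - (112q_J + (3/2)q_J²). Setting ∂π_J/∂q_J = 0: 233 - 7q_J - 2(q_Z) = 0.
Best responses: q_Z = (288 - 2q_J)/7, q_J = (233 - 2q_Z)/7.
Solving the pair: q_Z = 310/9, q_J = 211/9.
Total output Q = 521/9, so price P = 345 - 2·(521/9) = 229.2222.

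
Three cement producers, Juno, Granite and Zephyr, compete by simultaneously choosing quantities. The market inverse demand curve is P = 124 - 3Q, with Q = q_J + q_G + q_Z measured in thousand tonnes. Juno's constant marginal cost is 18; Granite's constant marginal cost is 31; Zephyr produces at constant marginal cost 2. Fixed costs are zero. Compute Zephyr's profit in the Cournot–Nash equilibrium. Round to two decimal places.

Juno's profit: π_J = (124 - 3Q)q_J - (18q_J). Setting ∂π_J/∂q_J = 0: 106 - 6q_J - 3(q_G + q_Z) = 0.
Granite's first-order condition: 93 - 6q_G - 3(q_J + q_Z) = 0.
Zephyr's first-order condition: 122 - 6q_Z - 3(q_J + q_G) = 0.
Summing all 3 equations gives 321 − 12Q = 0, hence Q = 107/4.
Back-substituting: q_J = (106 − 321/4)/3 = 103/12, q_G = (93 − 321/4)/3 = 17/4, q_Z = (122 − 321/4)/3 = 167/12.
Price P = 124 - 3·(107/4) = 175/4.
Zephyr's profit: (175/4 - 2)·(167/12) = 581.0208.

581.02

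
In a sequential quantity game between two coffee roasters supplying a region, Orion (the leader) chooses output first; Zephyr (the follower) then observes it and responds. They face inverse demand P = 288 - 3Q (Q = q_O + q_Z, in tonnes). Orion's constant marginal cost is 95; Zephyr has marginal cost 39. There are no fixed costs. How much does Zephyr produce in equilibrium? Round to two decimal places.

30.08

The follower Zephyr best-responds to any q_O: π_Z = (288 - 3Q)q_Z - 39q_Z.
Setting the follower's marginal profit to zero, 249 - 3q_O - 6q_Z = 0, i.e. q_Z = (249 - 3q_O)/6.
The leader anticipates this reaction. Substituting into P = 288 - 3Q gives P = 327/2 - (3/2)q_O, so π_O = (327/2 - (3/2)q_O)q_O - 95q_O.
The leader's first-order condition 137/2 - 3q_O = 0 yields q_O = 137/6.
Then q_Z = (249 - 3·(137/6))/6 = 361/12.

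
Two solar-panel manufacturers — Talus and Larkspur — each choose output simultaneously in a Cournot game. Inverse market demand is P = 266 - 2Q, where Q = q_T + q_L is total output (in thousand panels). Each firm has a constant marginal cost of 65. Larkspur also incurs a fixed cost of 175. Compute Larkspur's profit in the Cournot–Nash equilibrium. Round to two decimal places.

A representative firm's profit is π_i = q_i(266 - 2Q) - 65q_i.
Setting ∂π_i/∂q_i = 0 with rivals' quantities fixed: 201 - 4q_i - 2q_j = 0.
By symmetry each firm produces the same amount; substituting q_j = q_i yields q_i = 201/6 = 67/2.
Price P = 266 - 2·67 = 132.
Larkspur's profit: (132 - 65)·(67/2) - 175 = 2069.5000.

2069.50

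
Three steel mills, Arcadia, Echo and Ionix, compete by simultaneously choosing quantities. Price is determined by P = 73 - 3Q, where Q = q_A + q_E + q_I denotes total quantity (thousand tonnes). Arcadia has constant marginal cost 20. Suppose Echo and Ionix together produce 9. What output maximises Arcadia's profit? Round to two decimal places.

With rivals' combined output fixed at 9, Arcadia's profit is π_A = (73 - 3·9 - 3q_A)q_A - (20q_A) = (46 - 3q_A)q_A - (20q_A).
∂π_A/∂q_A = 26 - 6q_A = 0, so q_A = 13/3.

4.33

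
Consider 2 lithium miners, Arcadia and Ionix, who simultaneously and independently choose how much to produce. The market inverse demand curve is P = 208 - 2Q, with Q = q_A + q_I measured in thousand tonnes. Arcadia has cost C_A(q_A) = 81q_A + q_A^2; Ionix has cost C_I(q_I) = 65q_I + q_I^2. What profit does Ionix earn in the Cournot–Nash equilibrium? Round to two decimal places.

1068.80

Arcadia's profit: π_A = (208 - 2Q)q_A - (81q_A + q_A²). Setting ∂π_A/∂q_A = 0: 127 - 6q_A - 2(q_I) = 0.
Ionix's profit: π_I = (208 - 2Q)q_I - (65q_I + q_I²). Setting ∂π_I/∂q_I = 0: 143 - 6q_I - 2(q_A) = 0.
Best responses: q_A = (127 - 2q_I)/6, q_I = (143 - 2q_A)/6.
Substituting one into the other gives q_A = 119/8 and q_I = 151/8.
Price P = 208 - 2·(135/4) = 281/2.
Ionix's profit: (281/2)·(151/8) - 65·(151/8) - (151/8)² = 1068.7969.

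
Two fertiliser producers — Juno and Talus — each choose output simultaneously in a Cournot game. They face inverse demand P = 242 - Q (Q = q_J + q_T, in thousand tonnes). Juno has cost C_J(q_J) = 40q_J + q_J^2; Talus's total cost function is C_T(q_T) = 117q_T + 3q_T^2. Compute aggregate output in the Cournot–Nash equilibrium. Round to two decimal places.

Juno's profit: π_J = (242 - Q)q_J - (40q_J + q_J²). Setting ∂π_J/∂q_J = 0: 202 - 4q_J - (q_T) = 0.
Talus's profit: π_T = (242 - Q)q_T - (117q_T + 3q_T²). Setting ∂π_T/∂q_T = 0: 125 - 8q_T - (q_J) = 0.
So q_J = (202 - q_T)/4 and q_T = (125 - q_J)/8.
Solving the pair: q_J = 1491/31, q_T = 298/31.
Total output Q = 1491/31 + 298/31 = 1789/31.

57.71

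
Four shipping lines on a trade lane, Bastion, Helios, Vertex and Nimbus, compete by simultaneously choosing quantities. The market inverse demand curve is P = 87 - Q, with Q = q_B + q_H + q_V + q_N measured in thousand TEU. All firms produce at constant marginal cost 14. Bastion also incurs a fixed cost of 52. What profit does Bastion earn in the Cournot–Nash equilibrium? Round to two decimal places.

161.16

A representative firm's profit is π_i = q_i(87 - Q) - 14q_i.
Setting ∂π_i/∂q_i = 0 with rivals' quantities fixed: 73 - 2q_i - Σ_{j≠i} q_j = 0.
With identical firms every q_j equals q_i, so Σ_{j≠i} q_j = 3q_i and 73 = 5q_i, giving q_i = 73/5.
Price P = 87 - 292/5 = 143/5.
Bastion's profit: (143/5 - 14)·(73/5) - 52 = 161.1600.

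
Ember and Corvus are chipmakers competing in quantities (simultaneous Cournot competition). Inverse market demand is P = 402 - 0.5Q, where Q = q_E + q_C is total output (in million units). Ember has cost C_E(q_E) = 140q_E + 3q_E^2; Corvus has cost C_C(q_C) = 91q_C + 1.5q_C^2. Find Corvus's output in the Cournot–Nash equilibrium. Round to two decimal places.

73.73

Ember's profit: π_E = (402 - 0.5Q)q_E - (140q_E + 3q_E²). Setting ∂π_E/∂q_E = 0: 262 - 7q_E - (1/2)(q_C) = 0.
Corvus's first-order condition: 311 - 4q_C - (1/2)(q_E) = 0.
Rearranging gives the reaction functions q_E = (262 - (1/2)q_C)/7 and q_C = (311 - (1/2)q_E)/4.
Substituting one into the other gives q_E = 1190/37 and q_C = 73.7297.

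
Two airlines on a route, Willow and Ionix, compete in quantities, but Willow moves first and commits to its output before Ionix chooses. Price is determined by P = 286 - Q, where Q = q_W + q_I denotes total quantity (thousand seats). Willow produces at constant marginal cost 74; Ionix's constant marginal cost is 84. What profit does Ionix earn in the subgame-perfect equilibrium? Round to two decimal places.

2070.25

Solve by backward induction. Given q_W, the follower Ionix maximises π_I = (286 - q_W - q_I)q_I - 84q_I.
∂π_I/∂q_I = 202 - q_W - 2q_I = 0 gives the reaction function q_I = (202 - q_W)/2.
The leader anticipates this reaction. Substituting into P = 286 - Q gives P = 185 - (1/2)q_W, so π_W = (185 - (1/2)q_W)q_W - 74q_W.
Leader FOC: 111 - q_W = 0, so q_W = 111.
Then q_I = (202 - 111)/2 = 91/2.
Price P = 286 - 313/2 = 259/2.
Ionix's profit: (259/2 - 84)·(91/2) = 2070.2500.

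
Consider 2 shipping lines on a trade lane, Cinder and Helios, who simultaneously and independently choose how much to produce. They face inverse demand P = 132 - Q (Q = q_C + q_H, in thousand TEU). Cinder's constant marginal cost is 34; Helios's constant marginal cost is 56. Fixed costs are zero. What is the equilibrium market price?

74

Cinder's profit: π_C = (132 - Q)q_C - (34q_C). Setting ∂π_C/∂q_C = 0: 98 - 2q_C - (q_H) = 0.
Helios's first-order condition: 76 - 2q_H - (q_C) = 0.
Rearranging gives the reaction functions q_C = (98 - q_H)/2 and q_H = (76 - q_C)/2.
Substituting one into the other gives q_C = 40 and q_H = 18.
Total output Q = 58, so price P = 132 - 58 = 74.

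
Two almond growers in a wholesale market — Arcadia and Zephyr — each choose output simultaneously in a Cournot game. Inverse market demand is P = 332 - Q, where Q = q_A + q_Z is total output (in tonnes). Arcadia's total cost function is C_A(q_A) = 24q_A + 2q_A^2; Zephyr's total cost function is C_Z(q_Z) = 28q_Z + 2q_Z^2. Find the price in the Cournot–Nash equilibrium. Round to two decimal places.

Arcadia's profit: π_A = (332 - Q)q_A - (24q_A + 2q_A²). Setting ∂π_A/∂q_A = 0: 308 - 6q_A - (q_Z) = 0.
Zephyr's profit: π_Z = (332 - Q)q_Z - (28q_Z + 2q_Z²). Setting ∂π_Z/∂q_Z = 0: 304 - 6q_Z - (q_A) = 0.
Best responses: q_A = (308 - q_Z)/6, q_Z = (304 - q_A)/6.
Solving the pair: q_A = 1544/35, q_Z = 1516/35.
Total output Q = 612/7, so price P = 332 - 612/7 = 1712/7.

244.57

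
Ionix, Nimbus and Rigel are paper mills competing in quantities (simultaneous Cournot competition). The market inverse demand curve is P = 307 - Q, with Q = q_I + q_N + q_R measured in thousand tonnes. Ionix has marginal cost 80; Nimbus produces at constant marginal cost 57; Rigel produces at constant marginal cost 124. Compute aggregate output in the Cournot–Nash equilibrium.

165

Ionix's profit: π_I = (307 - Q)q_I - (80q_I). Setting ∂π_I/∂q_I = 0: 227 - 2q_I - (q_N + q_R) = 0.
Nimbus's profit: π_N = (307 - Q)q_N - (57q_N). Setting ∂π_N/∂q_N = 0: 250 - 2q_N - (q_I + q_R) = 0.
Rigel's first-order condition: 183 - 2q_R - (q_I + q_N) = 0.
Summing all 3 equations gives 660 − 4Q = 0, hence Q = 165.
Back-substituting: q_I = (227 − 165) = 62, q_N = (250 − 165) = 85, q_R = (183 − 165) = 18.
Total output Q = 62 + 85 + 18 = 165.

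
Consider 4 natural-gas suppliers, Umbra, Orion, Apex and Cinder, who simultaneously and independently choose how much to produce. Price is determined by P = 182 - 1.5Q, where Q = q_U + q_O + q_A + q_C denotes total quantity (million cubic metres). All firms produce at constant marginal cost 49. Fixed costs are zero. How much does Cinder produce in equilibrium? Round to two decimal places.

A representative firm's profit is π_i = q_i(182 - 1.5Q) - 49q_i.
Setting ∂π_i/∂q_i = 0 with rivals' quantities fixed: 133 - 3q_i - (3/2)·Σ_{j≠i} q_j = 0.
By symmetry each firm produces the same amount; substituting Σ_{j≠i} q_j = 3q_i yields q_i = 133/(15/2) = 266/15.

17.73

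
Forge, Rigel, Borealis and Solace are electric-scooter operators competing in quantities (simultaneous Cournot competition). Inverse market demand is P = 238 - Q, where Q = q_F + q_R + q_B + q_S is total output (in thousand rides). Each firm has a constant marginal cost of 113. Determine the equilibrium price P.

138

Each firm earns π_i = (238 - Q)q_i - 113q_i.
First-order condition (treating rivals' output as given): 125 - 2q_i - Σ_{j≠i} q_j = 0.
By symmetry each firm produces the same amount; substituting Σ_{j≠i} q_j = 3q_i yields q_i = 125/5 = 25.
Total output Q = 100, so price P = 238 - 100 = 138.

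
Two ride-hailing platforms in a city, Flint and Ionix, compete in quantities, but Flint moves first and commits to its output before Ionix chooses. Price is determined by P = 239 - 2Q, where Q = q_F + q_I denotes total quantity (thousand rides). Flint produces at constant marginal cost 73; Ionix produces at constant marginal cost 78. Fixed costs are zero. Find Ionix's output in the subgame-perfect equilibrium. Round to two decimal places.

18.88

Solve by backward induction. Given q_F, the follower Ionix maximises π_I = (239 - 2q_F - 2q_I)q_I - 78q_I.
Follower FOC: 161 - 2q_F - 4q_I = 0, so q_I(q_F) = (161 - 2q_F)/4.
Flint substitutes q_I(q_F) into its own profit: π_F = q_F(239 - 2q_F - (161 - 2q_F)/2) - 73q_F = (317/2 - q_F)q_F - 73q_F.
Maximising: ∂π_F/∂q_F = 171/2 - 2q_F = 0, giving q_F = 171/4.
Then q_I = (161 - 2·(171/4))/4 = 151/8.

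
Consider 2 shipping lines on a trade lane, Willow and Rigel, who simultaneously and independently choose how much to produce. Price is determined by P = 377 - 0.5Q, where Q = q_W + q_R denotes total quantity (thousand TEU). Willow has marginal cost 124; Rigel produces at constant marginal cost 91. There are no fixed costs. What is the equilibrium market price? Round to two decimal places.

197.33

Willow's profit: π_W = (377 - 0.5Q)q_W - (124q_W). Setting ∂π_W/∂q_W = 0: 253 - q_W - (1/2)(q_R) = 0.
Rigel's first-order condition: 286 - q_R - (1/2)(q_W) = 0.
So q_W = (253 - (1/2)q_R) and q_R = (286 - (1/2)q_W).
Solving the pair: q_W = 440/3, q_R = 638/3.
Total output Q = 1078/3, so price P = 377 - (1/2)·(1078/3) = 592/3.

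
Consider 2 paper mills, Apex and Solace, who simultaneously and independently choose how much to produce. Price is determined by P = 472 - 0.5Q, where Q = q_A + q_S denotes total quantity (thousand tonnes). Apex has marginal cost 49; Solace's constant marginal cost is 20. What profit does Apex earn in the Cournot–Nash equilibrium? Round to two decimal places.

34496.89

Apex's profit: π_A = (472 - 0.5Q)q_A - (49q_A). Setting ∂π_A/∂q_A = 0: 423 - q_A - (1/2)(q_S) = 0.
Solace's first-order condition: 452 - q_S - (1/2)(q_A) = 0.
Best responses: q_A = (423 - (1/2)q_S), q_S = (452 - (1/2)q_A).
Substituting one into the other gives q_A = 788/3 and q_S = 962/3.
Price P = 472 - (1/2)·(1750/3) = 541/3.
Apex's profit: (541/3 - 49)·(788/3) = 34496.8889.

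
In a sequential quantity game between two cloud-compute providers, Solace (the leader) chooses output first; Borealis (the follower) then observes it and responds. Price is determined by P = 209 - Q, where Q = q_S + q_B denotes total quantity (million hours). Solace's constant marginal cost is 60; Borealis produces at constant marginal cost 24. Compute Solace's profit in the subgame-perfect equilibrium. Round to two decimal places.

The follower Borealis best-responds to any q_S: π_B = (209 - Q)q_B - 24q_B.
∂π_B/∂q_B = 185 - q_S - 2q_B = 0 gives the reaction function q_B = (185 - q_S)/2.
Solace substitutes q_B(q_S) into its own profit: π_S = q_S(209 - q_S - (185 - q_S)/2) - 60q_S = (233/2 - (1/2)q_S)q_S - 60q_S.
Maximising: ∂π_S/∂q_S = 113/2 - q_S = 0, giving q_S = 113/2.
Then q_B = (185 - 113/2)/2 = 257/4.
Price P = 209 - 483/4 = 353/4.
Solace's profit: (353/4 - 60)·(113/2) = 1596.1250.

1596.13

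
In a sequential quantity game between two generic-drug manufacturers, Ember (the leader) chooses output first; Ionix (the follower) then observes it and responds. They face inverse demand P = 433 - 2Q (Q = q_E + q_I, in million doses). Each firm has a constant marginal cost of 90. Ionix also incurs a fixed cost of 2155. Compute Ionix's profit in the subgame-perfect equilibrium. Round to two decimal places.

The follower Ionix best-responds to any q_E: π_I = (433 - 2Q)q_I - 90q_I.
Setting the follower's marginal profit to zero, 343 - 2q_E - 4q_I = 0, i.e. q_I = (343 - 2q_E)/4.
Ember substitutes q_I(q_E) into its own profit: π_E = q_E(433 - 2q_E - (343 - 2q_E)/2) - 90q_E = (523/2 - q_E)q_E - 90q_E.
Maximising: ∂π_E/∂q_E = 343/2 - 2q_E = 0, giving q_E = 343/4.
Then q_I = (343 - 2·(343/4))/4 = 343/8.
Price P = 433 - 2·(1029/8) = 703/4.
Ionix's profit: (703/4 - 90)·(343/8) - 2155 = 1521.5313.

1521.53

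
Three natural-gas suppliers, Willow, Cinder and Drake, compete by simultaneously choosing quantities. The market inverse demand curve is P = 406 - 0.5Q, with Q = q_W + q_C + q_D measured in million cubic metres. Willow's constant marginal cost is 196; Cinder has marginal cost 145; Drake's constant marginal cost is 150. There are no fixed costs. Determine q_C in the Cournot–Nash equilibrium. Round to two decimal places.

158.50

Willow's profit: π_W = (406 - 0.5Q)q_W - (196q_W). Setting ∂π_W/∂q_W = 0: 210 - q_W - (1/2)(q_C + q_D) = 0.
Cinder's first-order condition: 261 - q_C - (1/2)(q_W + q_D) = 0.
Drake's first-order condition: 256 - q_D - (1/2)(q_W + q_C) = 0.
Summing all 3 equations gives 727 − 2Q = 0, hence Q = 727/2.
Back-substituting: q_W = (210 − 727/4)/(1/2) = 113/2, q_C = (261 − 727/4)/(1/2) = 317/2, q_D = (256 − 727/4)/(1/2) = 297/2.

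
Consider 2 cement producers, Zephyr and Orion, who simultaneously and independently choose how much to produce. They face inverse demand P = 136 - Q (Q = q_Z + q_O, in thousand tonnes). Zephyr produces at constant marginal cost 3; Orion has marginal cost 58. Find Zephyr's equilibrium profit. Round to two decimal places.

Zephyr's profit: π_Z = (136 - Q)q_Z - (3q_Z). Setting ∂π_Z/∂q_Z = 0: 133 - 2q_Z - (q_O) = 0.
Orion's profit: π_O = (136 - Q)q_O - (58q_O). Setting ∂π_O/∂q_O = 0: 78 - 2q_O - (q_Z) = 0.
So q_Z = (133 - q_O)/2 and q_O = (78 - q_Z)/2.
Substituting one into the other gives q_Z = 188/3 and q_O = 23/3.
Price P = 136 - 211/3 = 197/3.
Zephyr's profit: (197/3 - 3)·(188/3) = 3927.1111.

3927.11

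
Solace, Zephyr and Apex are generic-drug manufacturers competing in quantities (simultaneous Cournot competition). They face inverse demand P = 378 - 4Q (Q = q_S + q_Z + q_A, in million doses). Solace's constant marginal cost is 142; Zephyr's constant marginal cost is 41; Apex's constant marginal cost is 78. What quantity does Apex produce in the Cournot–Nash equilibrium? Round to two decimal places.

Solace's profit: π_S = (378 - 4Q)q_S - (142q_S). Setting ∂π_S/∂q_S = 0: 236 - 8q_S - 4(q_Z + q_A) = 0.
Zephyr's first-order condition: 337 - 8q_Z - 4(q_S + q_A) = 0.
Apex's profit: π_A = (378 - 4Q)q_A - (78q_A). Setting ∂π_A/∂q_A = 0: 300 - 8q_A - 4(q_S + q_Z) = 0.
Summing all 3 equations gives 873 − 16Q = 0, hence Q = 873/16.
Back-substituting: q_S = (236 − 873/4)/4 = 71/16, q_Z = (337 − 873/4)/4 = 475/16, q_A = (300 − 873/4)/4 = 327/16.

20.44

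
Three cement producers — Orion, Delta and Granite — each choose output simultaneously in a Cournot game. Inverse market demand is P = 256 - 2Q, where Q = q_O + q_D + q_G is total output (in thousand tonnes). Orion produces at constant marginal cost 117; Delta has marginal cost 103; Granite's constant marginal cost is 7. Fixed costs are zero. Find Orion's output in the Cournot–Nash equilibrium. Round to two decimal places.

1.88

Orion's profit: π_O = (256 - 2Q)q_O - (117q_O). Setting ∂π_O/∂q_O = 0: 139 - 4q_O - 2(q_D + q_G) = 0.
Delta's profit: π_D = (256 - 2Q)q_D - (103q_D). Setting ∂π_D/∂q_D = 0: 153 - 4q_D - 2(q_O + q_G) = 0.
Granite's first-order condition: 249 - 4q_G - 2(q_O + q_D) = 0.
Summing all 3 equations gives 541 − 8Q = 0, hence Q = 541/8.
Back-substituting: q_O = (139 − 541/4)/2 = 15/8, q_D = (153 − 541/4)/2 = 71/8, q_G = (249 − 541/4)/2 = 455/8.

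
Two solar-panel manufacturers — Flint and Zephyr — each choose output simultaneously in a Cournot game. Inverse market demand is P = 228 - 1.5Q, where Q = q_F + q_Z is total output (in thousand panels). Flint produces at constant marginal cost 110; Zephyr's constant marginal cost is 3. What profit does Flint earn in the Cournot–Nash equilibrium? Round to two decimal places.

Flint's profit: π_F = (228 - 1.5Q)q_F - (110q_F). Setting ∂π_F/∂q_F = 0: 118 - 3q_F - (3/2)(q_Z) = 0.
Zephyr's profit: π_Z = (228 - 1.5Q)q_Z - (3q_Z). Setting ∂π_Z/∂q_Z = 0: 225 - 3q_Z - (3/2)(q_F) = 0.
Best responses: q_F = (118 - (3/2)q_Z)/3, q_Z = (225 - (3/2)q_F)/3.
Substituting one into the other gives q_F = 22/9 and q_Z = 664/9.
Price P = 228 - (3/2)·(686/9) = 341/3.
Flint's profit: (341/3 - 110)·(22/9) = 242/27.

8.96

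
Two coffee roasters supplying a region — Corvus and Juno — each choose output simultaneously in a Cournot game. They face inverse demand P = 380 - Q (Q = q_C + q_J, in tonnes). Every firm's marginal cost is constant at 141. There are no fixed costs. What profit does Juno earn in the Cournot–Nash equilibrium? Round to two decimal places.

6346.78

Each firm earns π_i = (380 - Q)q_i - 141q_i.
First-order condition (treating rivals' output as given): 239 - 2q_i - q_j = 0.
By symmetry each firm produces the same amount; substituting q_j = q_i yields q_i = 239/3.
Price P = 380 - 478/3 = 662/3.
Juno's profit: (662/3 - 141)·(239/3) = 6346.7778.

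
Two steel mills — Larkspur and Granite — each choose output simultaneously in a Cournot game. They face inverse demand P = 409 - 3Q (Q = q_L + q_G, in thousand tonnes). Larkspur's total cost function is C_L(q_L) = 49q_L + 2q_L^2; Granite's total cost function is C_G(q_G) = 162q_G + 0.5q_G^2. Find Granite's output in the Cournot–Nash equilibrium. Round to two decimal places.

Larkspur's profit: π_L = (409 - 3Q)q_L - (49q_L + 2q_L²). Setting ∂π_L/∂q_L = 0: 360 - 10q_L - 3(q_G) = 0.
Granite's first-order condition: 247 - 7q_G - 3(q_L) = 0.
Best responses: q_L = (360 - 3q_G)/10, q_G = (247 - 3q_L)/7.
Solving the pair: q_L = 1779/61, q_G = 1390/61.

22.79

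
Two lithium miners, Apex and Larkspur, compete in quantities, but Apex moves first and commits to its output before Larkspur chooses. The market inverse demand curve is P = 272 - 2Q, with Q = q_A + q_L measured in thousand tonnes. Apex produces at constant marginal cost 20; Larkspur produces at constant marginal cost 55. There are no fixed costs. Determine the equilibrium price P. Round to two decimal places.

Solve by backward induction. Given q_A, the follower Larkspur maximises π_L = (272 - 2q_A - 2q_L)q_L - 55q_L.
∂π_L/∂q_L = 217 - 2q_A - 4q_L = 0 gives the reaction function q_L = (217 - 2q_A)/4.
The leader anticipates this reaction. Substituting into P = 272 - 2Q gives P = 327/2 - q_A, so π_A = (327/2 - q_A)q_A - 20q_A.
Leader FOC: 287/2 - 2q_A = 0, so q_A = 287/4.
Then q_L = (217 - 2·(287/4))/4 = 147/8.
Total output Q = 721/8, so price P = 272 - 2·(721/8) = 367/4.

91.75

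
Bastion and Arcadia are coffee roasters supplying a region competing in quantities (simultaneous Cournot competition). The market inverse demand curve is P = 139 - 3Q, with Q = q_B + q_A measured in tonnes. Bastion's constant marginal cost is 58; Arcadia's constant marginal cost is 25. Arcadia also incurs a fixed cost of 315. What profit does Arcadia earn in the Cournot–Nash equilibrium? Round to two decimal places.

485.33

Bastion's profit: π_B = (139 - 3Q)q_B - (58q_B). Setting ∂π_B/∂q_B = 0: 81 - 6q_B - 3(q_A) = 0.
Arcadia's profit: π_A = (139 - 3Q)q_A - (25q_A). Setting ∂π_A/∂q_A = 0: 114 - 6q_A - 3(q_B) = 0.
Rearranging gives the reaction functions q_B = (81 - 3q_A)/6 and q_A = (114 - 3q_B)/6.
Substituting one into the other gives q_B = 16/3 and q_A = 49/3.
Price P = 139 - 3·(65/3) = 74.
Arcadia's profit: (74 - 25)·(49/3) - 315 = 1456/3.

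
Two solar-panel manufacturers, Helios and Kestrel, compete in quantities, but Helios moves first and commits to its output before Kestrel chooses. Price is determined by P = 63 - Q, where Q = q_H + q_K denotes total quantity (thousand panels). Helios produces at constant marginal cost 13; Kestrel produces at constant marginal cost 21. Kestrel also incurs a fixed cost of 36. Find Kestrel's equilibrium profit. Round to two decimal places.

The follower Kestrel best-responds to any q_H: π_K = (63 - Q)q_K - 21q_K.
∂π_K/∂q_K = 42 - q_H - 2q_K = 0 gives the reaction function q_K = (42 - q_H)/2.
The leader anticipates this reaction. Substituting into P = 63 - Q gives P = 42 - (1/2)q_H, so π_H = (42 - (1/2)q_H)q_H - 13q_H.
Maximising: ∂π_H/∂q_H = 29 - q_H = 0, giving q_H = 29.
Then q_K = (42 - 29)/2 = 13/2.
Price P = 63 - 71/2 = 55/2.
Kestrel's profit: (55/2 - 21)·(13/2) - 36 = 25/4.

6.25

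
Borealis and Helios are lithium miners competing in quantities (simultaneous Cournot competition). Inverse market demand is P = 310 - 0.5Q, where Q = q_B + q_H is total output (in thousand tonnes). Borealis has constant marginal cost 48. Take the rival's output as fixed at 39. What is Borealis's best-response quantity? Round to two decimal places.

With the rival's output fixed at 39, Borealis's profit is π_B = (310 - (1/2)·39 - (1/2)q_B)q_B - (48q_B) = (581/2 - (1/2)q_B)q_B - (48q_B).
∂π_B/∂q_B = 485/2 - q_B = 0, so q_B = 485/2.

242.50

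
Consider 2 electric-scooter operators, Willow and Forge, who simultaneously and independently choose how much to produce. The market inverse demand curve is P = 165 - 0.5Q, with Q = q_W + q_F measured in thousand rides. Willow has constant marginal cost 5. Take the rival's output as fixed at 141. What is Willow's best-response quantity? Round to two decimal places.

89.50

With the rival's output fixed at 141, Willow's profit is π_W = (165 - (1/2)·141 - (1/2)q_W)q_W - (5q_W) = (189/2 - (1/2)q_W)q_W - (5q_W).
∂π_W/∂q_W = 179/2 - q_W = 0, so q_W = 179/2.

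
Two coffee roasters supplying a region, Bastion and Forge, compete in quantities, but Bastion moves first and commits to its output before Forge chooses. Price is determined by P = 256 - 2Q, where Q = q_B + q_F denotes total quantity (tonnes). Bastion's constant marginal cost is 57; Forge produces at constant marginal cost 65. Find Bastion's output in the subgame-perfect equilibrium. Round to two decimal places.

51.75

Solve by backward induction. Given q_B, the follower Forge maximises π_F = (256 - 2q_B - 2q_F)q_F - 65q_F.
∂π_F/∂q_F = 191 - 2q_B - 4q_F = 0 gives the reaction function q_F = (191 - 2q_B)/4.
Bastion substitutes q_F(q_B) into its own profit: π_B = q_B(256 - 2q_B - (191 - 2q_B)/2) - 57q_B = (321/2 - q_B)q_B - 57q_B.
The leader's first-order condition 207/2 - 2q_B = 0 yields q_B = 207/4.
Then q_F = (191 - 2·(207/4))/4 = 175/8.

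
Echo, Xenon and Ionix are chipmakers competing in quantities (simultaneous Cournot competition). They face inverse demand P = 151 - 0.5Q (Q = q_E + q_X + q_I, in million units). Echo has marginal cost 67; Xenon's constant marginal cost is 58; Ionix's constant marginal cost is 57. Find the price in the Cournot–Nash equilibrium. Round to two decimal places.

83.25

Echo's profit: π_E = (151 - 0.5Q)q_E - (67q_E). Setting ∂π_E/∂q_E = 0: 84 - q_E - (1/2)(q_X + q_I) = 0.
Xenon's first-order condition: 93 - q_X - (1/2)(q_E + q_I) = 0.
Ionix's profit: π_I = (151 - 0.5Q)q_I - (57q_I). Setting ∂π_I/∂q_I = 0: 94 - q_I - (1/2)(q_E + q_X) = 0.
Summing all 3 equations gives 271 − 2Q = 0, hence Q = 271/2.
Back-substituting: q_E = (84 − 271/4)/(1/2) = 65/2, q_X = (93 − 271/4)/(1/2) = 101/2, q_I = (94 − 271/4)/(1/2) = 105/2.
Total output Q = 271/2, so price P = 151 - (1/2)·(271/2) = 333/4.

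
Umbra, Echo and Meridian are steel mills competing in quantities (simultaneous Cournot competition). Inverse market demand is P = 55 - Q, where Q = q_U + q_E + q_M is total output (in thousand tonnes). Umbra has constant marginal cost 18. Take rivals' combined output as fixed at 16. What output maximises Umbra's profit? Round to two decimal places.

10.50

With rivals' combined output fixed at 16, Umbra's profit is π_U = (55 - 16 - q_U)q_U - (18q_U) = (39 - q_U)q_U - (18q_U).
∂π_U/∂q_U = 21 - 2q_U = 0, so q_U = 21/2.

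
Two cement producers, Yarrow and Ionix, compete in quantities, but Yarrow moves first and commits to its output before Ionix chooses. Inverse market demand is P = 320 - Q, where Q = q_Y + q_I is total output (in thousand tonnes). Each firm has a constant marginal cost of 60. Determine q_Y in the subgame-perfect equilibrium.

The follower Ionix best-responds to any q_Y: π_I = (320 - Q)q_I - 60q_I.
∂π_I/∂q_I = 260 - q_Y - 2q_I = 0 gives the reaction function q_I = (260 - q_Y)/2.
Yarrow substitutes q_I(q_Y) into its own profit: π_Y = q_Y(320 - q_Y - (260 - q_Y)/2) - 60q_Y = (190 - (1/2)q_Y)q_Y - 60q_Y.
Leader FOC: 130 - q_Y = 0, so q_Y = 130.
Then q_I = (260 - 130)/2 = 65.

130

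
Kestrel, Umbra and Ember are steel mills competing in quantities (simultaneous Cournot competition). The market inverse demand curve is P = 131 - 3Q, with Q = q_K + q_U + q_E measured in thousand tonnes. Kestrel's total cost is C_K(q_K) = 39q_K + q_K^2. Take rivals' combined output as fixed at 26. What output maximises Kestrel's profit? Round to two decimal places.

With rivals' combined output fixed at 26, Kestrel's profit is π_K = (131 - 3·26 - 3q_K)q_K - (39q_K + q_K²) = (53 - 3q_K)q_K - (39q_K + q_K²).
∂π_K/∂q_K = 14 - 8q_K = 0, so q_K = 7/4.

1.75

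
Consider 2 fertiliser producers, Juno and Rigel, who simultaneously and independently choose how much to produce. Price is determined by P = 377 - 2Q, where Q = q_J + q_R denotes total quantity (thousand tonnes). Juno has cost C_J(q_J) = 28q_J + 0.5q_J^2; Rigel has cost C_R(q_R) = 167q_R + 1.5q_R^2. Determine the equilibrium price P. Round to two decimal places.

223.77

Juno's profit: π_J = (377 - 2Q)q_J - (28q_J + (1/2)q_J²). Setting ∂π_J/∂q_J = 0: 349 - 5q_J - 2(q_R) = 0.
Rigel's first-order condition: 210 - 7q_R - 2(q_J) = 0.
Best responses: q_J = (349 - 2q_R)/5, q_R = (210 - 2q_J)/7.
Substituting one into the other gives q_J = 65.2581 and q_R = 352/31.
Total output Q = 76.6129, so price P = 377 - 2·76.6129 = 223.7742.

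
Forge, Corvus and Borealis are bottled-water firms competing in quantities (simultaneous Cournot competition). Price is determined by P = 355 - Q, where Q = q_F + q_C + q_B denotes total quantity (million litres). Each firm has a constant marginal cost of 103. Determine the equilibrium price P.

Each firm earns π_i = (355 - Q)q_i - 103q_i.
Setting ∂π_i/∂q_i = 0 with rivals' quantities fixed: 252 - 2q_i - Σ_{j≠i} q_j = 0.
With identical firms every q_j equals q_i, so Σ_{j≠i} q_j = 2q_i and 252 = 4q_i, giving q_i = 63.
Total output Q = 189, so price P = 355 - 189 = 166.

166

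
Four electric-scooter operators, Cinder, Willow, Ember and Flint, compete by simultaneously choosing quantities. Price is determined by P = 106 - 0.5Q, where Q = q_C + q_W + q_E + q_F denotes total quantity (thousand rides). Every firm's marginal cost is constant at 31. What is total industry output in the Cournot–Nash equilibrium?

120

Each firm earns π_i = (106 - 0.5Q)q_i - 31q_i.
Setting ∂π_i/∂q_i = 0 with rivals' quantities fixed: 75 - q_i - (1/2)·Σ_{j≠i} q_j = 0.
By symmetry each firm produces the same amount; substituting Σ_{j≠i} q_j = 3q_i yields q_i = 75/(5/2) = 30.
Total output Q = 30 + 30 + 30 + 30 = 120.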